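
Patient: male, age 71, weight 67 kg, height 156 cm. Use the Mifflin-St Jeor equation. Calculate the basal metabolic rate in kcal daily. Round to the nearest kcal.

Mifflin-St Jeor (male): BMR = 10(67) + 6.25(156) − 5(71) + 5 = 670 + 975 − 355 + 5 = 1295 kcal/day.

1295 kcal daily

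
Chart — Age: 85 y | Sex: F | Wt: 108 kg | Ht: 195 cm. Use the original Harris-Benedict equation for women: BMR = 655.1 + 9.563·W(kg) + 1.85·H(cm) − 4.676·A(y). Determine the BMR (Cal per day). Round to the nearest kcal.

Harris-Benedict: BMR = 655.1 + 9.563(108) + 1.85(195) − 4.676(85) = 1651.194 kcal/day.

1651 Cal per day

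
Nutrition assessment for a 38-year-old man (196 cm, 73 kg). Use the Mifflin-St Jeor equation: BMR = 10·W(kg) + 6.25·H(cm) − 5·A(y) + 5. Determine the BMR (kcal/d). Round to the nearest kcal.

1770 kcal/d

Mifflin-St Jeor (male): BMR = 10(73) + 6.25(196) − 5(38) + 5 = 730 + 1225 − 190 + 5 = 1770 kcal/day.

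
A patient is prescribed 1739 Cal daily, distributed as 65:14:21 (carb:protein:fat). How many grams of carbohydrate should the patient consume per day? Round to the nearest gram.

283 g/day

Carbohydrate energy = 65% × 1739 = 1130.35 kcal.
At 4 kcal/g: 1130.35 ÷ 4 = 282.5875 g.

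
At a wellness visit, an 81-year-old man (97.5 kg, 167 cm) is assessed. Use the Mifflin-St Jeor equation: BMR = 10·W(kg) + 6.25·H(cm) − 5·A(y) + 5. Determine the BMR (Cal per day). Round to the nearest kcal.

Mifflin-St Jeor (male): BMR = 10(97.5) + 6.25(167) − 5(81) + 5 = 975 + 1043.75 − 405 + 5 = 1618.75 kcal/day.

1619 Cal per day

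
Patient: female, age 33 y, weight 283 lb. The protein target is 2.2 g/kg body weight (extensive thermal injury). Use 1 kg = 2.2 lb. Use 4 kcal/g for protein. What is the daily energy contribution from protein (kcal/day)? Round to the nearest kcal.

Weight in kg = 283 ÷ 2.2 = 128.6364 kg.
Protein = 2.2 g/kg × 128.6364 kg = 283 g/day.
Protein energy = 283 g × 4 kcal/g = 1132 kcal/day.

1132 kcal/day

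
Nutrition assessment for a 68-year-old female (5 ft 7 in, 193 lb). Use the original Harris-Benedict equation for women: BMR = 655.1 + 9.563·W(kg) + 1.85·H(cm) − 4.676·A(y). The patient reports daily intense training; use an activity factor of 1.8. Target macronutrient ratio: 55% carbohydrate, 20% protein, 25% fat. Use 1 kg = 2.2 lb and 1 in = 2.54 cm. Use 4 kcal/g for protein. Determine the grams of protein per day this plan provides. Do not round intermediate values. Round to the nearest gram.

Convert to metric: weight = 193 ÷ 2.2 = 87.7273 kg; height = (5×12 + 7) × 2.54 = 67 × 2.54 = 170.18 cm.
Harris-Benedict: BMR = 655.1 + 9.563(87.7273) + 1.85(170.18) − 4.676(68) = 1490.9009 kcal/day.
TEE = 1490.9009 × 1.8 = 2683.6216 kcal/day.
Protein energy = 20% × 2683.6216 = 536.7243 kcal.
Protein = 536.7243 ÷ 4 kcal/g = 134.1811 g.

134 g/day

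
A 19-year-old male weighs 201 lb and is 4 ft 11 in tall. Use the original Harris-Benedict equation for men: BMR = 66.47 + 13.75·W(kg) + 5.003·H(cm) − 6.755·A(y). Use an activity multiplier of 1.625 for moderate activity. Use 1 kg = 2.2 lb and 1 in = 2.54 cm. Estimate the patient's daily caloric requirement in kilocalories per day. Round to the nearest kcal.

Convert to metric: weight = 201 ÷ 2.2 = 91.3636 kg; height = (4×12 + 11) × 2.54 = 59 × 2.54 = 149.86 cm.
Harris-Benedict: BMR = 66.47 + 13.75(91.3636) + 5.003(149.86) − 6.755(19) = 1944.1246 kcal/day.
TEE = BMR × activity factor = 1944.1246 × 1.625 = 3159.2024 kcal/day.

3159 kilocalories per day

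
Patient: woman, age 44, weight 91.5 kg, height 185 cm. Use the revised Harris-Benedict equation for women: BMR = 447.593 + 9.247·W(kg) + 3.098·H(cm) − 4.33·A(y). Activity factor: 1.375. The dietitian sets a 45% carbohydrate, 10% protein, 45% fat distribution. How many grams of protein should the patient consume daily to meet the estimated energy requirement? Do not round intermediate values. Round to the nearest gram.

58 g/day

Harris-Benedict: BMR = 447.593 + 9.247(91.5) + 3.098(185) − 4.33(44) = 1676.3035 kcal/day.
TEE = 1676.3035 × 1.375 = 2304.9173 kcal/day.
Protein energy = 10% × 2304.9173 = 230.4917 kcal.
Protein = 230.4917 ÷ 4 kcal/g = 57.6229 g.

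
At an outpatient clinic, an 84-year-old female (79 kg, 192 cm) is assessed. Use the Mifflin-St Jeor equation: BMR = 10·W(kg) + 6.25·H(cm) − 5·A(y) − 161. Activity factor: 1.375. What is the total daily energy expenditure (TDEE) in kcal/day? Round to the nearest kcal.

Mifflin-St Jeor (female): BMR = 10(79) + 6.25(192) − 5(84) − 161 = 790 + 1200 − 420 − 161 = 1409 kcal/day.
TEE = BMR × activity factor = 1409 × 1.375 = 1937.375 kcal/day.

1937 kcal/day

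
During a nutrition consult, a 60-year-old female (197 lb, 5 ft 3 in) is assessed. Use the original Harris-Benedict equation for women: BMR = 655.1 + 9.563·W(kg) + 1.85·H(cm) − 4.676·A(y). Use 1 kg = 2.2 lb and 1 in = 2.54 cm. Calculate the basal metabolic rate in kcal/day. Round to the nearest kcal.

1527 kcal/day

Convert to metric: weight = 197 ÷ 2.2 = 89.5455 kg; height = (5×12 + 3) × 2.54 = 63 × 2.54 = 160.02 cm.
Harris-Benedict: BMR = 655.1 + 9.563(89.5455) + 1.85(160.02) − 4.676(60) = 1526.9002 kcal/day.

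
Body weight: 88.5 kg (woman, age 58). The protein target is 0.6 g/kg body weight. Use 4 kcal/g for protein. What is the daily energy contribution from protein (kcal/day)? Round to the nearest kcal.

212 kcal/day

Protein = 0.6 g/kg × 88.5 kg = 53.1 g/day.
Protein energy = 53.1 g × 4 kcal/g = 212.4 kcal/day.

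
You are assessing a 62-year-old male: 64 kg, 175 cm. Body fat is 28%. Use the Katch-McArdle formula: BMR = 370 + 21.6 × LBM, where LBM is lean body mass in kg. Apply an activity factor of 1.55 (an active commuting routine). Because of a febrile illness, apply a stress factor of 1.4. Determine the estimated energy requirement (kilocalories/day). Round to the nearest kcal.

LBM = 64 × (1 − 0.28) = 46.08 kg. Katch-McArdle: BMR = 370 + 21.6 × 46.08 = 1365.328 kcal/day.
TEE = BMR × activity factor = 1365.328 × 1.55 = 2116.2584 kcal/day.
Apply stress factor: 2116.2584 × 1.4 = 2962.7618 kcal/day.

2963 kilocalories/day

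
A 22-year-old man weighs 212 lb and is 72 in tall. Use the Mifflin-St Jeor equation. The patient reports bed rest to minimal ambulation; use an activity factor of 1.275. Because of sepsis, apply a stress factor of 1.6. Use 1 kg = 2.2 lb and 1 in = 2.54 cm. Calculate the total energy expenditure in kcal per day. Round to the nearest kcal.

4083 kcal per day

Convert to metric: weight = 212 ÷ 2.2 = 96.3636 kg; height = 72 × 2.54 = 182.88 cm.
Mifflin-St Jeor (male): BMR = 10(96.3636) + 6.25(182.88) − 5(22) + 5 = 963.6364 + 1143 − 110 + 5 = 2001.6364 kcal/day.
TEE = BMR × activity factor = 2001.6364 × 1.275 = 2552.0864 kcal/day.
Apply stress factor: 2552.0864 × 1.6 = 4083.3382 kcal/day.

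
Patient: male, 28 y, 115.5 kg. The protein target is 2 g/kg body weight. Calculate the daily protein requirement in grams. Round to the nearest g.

Protein = 2 g/kg × 115.5 kg = 231 g/day.

231 g/day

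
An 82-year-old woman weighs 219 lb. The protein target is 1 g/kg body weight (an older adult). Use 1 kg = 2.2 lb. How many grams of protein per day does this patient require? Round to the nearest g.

100 g/day

Weight in kg = 219 ÷ 2.2 = 99.5455 kg.
Protein = 1 g/kg × 99.5455 kg = 99.5455 g/day.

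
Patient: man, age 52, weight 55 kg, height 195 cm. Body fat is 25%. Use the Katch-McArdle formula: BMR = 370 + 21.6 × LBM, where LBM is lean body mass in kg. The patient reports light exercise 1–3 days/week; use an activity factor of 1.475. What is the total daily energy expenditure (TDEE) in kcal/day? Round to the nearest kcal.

1860 kcal/day

LBM = 55 × (1 − 0.25) = 41.25 kg. Katch-McArdle: BMR = 370 + 21.6 × 41.25 = 1261 kcal/day.
TEE = BMR × activity factor = 1261 × 1.475 = 1859.975 kcal/day.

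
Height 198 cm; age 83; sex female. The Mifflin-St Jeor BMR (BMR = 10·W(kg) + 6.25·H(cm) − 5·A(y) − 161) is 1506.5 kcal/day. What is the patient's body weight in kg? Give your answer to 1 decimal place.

1506.5 = 10·W + 6.25(198) − 5(83) − 161
10·W = 1506.5 − 661.5 = 845, so W = 84.5 kg.

84.5 kg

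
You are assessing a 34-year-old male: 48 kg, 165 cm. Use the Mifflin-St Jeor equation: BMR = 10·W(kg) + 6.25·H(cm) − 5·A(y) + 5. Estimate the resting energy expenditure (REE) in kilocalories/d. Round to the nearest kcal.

Mifflin-St Jeor (male): BMR = 10(48) + 6.25(165) − 5(34) + 5 = 480 + 1031.25 − 170 + 5 = 1346.25 kcal/day.

1346 kilocalories/d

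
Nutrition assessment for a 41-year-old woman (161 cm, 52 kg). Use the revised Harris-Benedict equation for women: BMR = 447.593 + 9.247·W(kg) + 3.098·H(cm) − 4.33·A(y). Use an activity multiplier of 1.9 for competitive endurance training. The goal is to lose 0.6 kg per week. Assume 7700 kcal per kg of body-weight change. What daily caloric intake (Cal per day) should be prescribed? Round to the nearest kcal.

1714 Cal per day

Harris-Benedict: BMR = 447.593 + 9.247(52) + 3.098(161) − 4.33(41) = 1249.685 kcal/day.
TEE = 1249.685 × 1.9 = 2374.4015 kcal/day.
Required daily deficit = 0.6 × 7700 ÷ 7 = 660 kcal/day.
Target intake = 2374.4015 − 660 = 1714.4015 kcal/day.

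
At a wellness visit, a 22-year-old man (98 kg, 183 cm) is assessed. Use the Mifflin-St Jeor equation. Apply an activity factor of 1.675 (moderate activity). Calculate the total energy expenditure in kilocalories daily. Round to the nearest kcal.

3381 kilocalories daily

Mifflin-St Jeor (male): BMR = 10(98) + 6.25(183) − 5(22) + 5 = 980 + 1143.75 − 110 + 5 = 2018.75 kcal/day.
TEE = BMR × activity factor = 2018.75 × 1.675 = 3381.4063 kcal/day.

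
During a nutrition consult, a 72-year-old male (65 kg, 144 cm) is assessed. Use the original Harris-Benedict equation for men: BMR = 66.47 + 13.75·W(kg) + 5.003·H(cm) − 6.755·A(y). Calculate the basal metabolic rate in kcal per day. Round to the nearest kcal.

Harris-Benedict: BMR = 66.47 + 13.75(65) + 5.003(144) − 6.755(72) = 1194.292 kcal/day.

1194 kcal per day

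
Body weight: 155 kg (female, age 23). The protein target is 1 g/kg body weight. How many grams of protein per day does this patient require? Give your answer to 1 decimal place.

Protein = 1 g/kg × 155 kg = 155 g/day.

155.0 g/day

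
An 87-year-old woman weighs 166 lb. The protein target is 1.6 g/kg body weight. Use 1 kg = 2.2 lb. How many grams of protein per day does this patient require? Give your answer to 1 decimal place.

120.7 g/day

Weight in kg = 166 ÷ 2.2 = 75.4545 kg.
Protein = 1.6 g/kg × 75.4545 kg = 120.7273 g/day.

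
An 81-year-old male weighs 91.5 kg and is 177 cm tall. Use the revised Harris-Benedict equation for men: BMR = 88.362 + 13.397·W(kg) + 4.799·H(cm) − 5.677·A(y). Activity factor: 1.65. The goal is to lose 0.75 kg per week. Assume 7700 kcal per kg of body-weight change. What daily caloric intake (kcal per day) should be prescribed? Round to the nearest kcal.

Harris-Benedict: BMR = 88.362 + 13.397(91.5) + 4.799(177) − 5.677(81) = 1703.7735 kcal/day.
TEE = 1703.7735 × 1.65 = 2811.2263 kcal/day.
Required daily deficit = 0.75 × 7700 ÷ 7 = 825 kcal/day.
Target intake = 2811.2263 − 825 = 1986.2263 kcal/day.

1986 kcal per day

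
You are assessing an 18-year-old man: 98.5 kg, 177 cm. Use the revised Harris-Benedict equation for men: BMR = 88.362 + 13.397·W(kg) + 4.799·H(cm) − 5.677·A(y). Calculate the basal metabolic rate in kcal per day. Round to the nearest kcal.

Harris-Benedict: BMR = 88.362 + 13.397(98.5) + 4.799(177) − 5.677(18) = 2155.2035 kcal/day.

2155 kcal per day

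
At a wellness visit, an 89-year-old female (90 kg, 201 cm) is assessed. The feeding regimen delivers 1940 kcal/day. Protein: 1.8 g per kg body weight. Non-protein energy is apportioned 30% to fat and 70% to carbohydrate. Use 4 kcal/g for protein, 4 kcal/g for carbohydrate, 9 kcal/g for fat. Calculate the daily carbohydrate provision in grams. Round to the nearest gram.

226 g/day

Protein = 1.8 × 90 = 162 g → 162 × 4 = 648 kcal.
Non-protein calories = 1940 − 648 = 1292 kcal.
Fat: 30% × 1292 = 387.6 kcal; carbohydrate: 904.4 kcal.
Carbohydrate: 904.4 kcal ÷ 4 kcal/g = 226.1 g.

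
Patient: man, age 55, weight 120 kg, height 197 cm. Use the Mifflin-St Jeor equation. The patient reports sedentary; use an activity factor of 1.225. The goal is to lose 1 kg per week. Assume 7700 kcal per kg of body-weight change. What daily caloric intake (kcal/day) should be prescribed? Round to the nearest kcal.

Mifflin-St Jeor (male): BMR = 10(120) + 6.25(197) − 5(55) + 5 = 1200 + 1231.25 − 275 + 5 = 2161.25 kcal/day.
TEE = 2161.25 × 1.225 = 2647.5313 kcal/day.
Required daily deficit = 1 × 7700 ÷ 7 = 1100 kcal/day.
Target intake = 2647.5313 − 1100 = 1547.5313 kcal/day.

1548 kcal/day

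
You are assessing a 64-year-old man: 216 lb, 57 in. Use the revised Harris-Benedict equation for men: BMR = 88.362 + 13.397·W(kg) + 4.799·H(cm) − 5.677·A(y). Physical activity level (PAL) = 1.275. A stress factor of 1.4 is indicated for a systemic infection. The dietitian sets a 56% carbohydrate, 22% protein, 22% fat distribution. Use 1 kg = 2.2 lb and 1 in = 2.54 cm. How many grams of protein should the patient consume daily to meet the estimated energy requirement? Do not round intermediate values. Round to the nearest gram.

170 g/day

Convert to metric: weight = 216 ÷ 2.2 = 98.1818 kg; height = 57 × 2.54 = 144.78 cm.
Harris-Benedict: BMR = 88.362 + 13.397(98.1818) + 4.799(144.78) − 5.677(64) = 1735.175 kcal/day.
TEE = 1735.175 × 1.275 = 2212.3482 kcal/day.
With stress factor 1.4: 2212.3482 × 1.4 = 3097.2874 kcal/day.
Protein energy = 22% × 3097.2874 = 681.4032 kcal.
Protein = 681.4032 ÷ 4 kcal/g = 170.3508 g.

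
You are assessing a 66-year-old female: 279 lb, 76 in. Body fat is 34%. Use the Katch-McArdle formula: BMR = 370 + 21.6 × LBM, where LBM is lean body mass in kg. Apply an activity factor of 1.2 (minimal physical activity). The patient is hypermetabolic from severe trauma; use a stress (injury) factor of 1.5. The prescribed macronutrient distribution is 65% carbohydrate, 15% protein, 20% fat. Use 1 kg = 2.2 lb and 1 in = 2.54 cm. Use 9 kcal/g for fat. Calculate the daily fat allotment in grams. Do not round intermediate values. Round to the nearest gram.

87 g/day

Convert to metric: weight = 279 ÷ 2.2 = 126.8182 kg; height = 76 × 2.54 = 193.04 cm.
LBM = 126.8182 × (1 − 0.34) = 83.7 kg. Katch-McArdle: BMR = 370 + 21.6 × 83.7 = 2177.92 kcal/day.
TEE = 2177.92 × 1.2 = 2613.504 kcal/day.
With stress factor 1.5: 2613.504 × 1.5 = 3920.256 kcal/day.
Fat energy = 20% × 3920.256 = 784.0512 kcal.
Fat = 784.0512 ÷ 9 kcal/g = 87.1168 g.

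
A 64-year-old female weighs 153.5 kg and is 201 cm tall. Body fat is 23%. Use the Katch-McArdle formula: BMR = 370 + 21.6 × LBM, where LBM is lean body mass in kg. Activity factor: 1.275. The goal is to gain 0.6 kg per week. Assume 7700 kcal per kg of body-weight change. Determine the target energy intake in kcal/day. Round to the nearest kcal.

4387 kcal/day

LBM = 153.5 × (1 − 0.23) = 118.195 kg. Katch-McArdle: BMR = 370 + 21.6 × 118.195 = 2923.012 kcal/day.
TEE = 2923.012 × 1.275 = 3726.8403 kcal/day.
Required daily surplus = 0.6 × 7700 ÷ 7 = 660 kcal/day.
Target intake = 3726.8403 + 660 = 4386.8403 kcal/day.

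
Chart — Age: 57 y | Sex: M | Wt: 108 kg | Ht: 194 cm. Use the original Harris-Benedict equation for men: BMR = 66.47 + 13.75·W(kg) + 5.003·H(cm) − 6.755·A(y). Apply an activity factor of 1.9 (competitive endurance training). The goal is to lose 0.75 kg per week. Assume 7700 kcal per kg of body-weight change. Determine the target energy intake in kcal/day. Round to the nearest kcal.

Harris-Benedict: BMR = 66.47 + 13.75(108) + 5.003(194) − 6.755(57) = 2137.017 kcal/day.
TEE = 2137.017 × 1.9 = 4060.3323 kcal/day.
Required daily deficit = 0.75 × 7700 ÷ 7 = 825 kcal/day.
Target intake = 4060.3323 − 825 = 3235.3323 kcal/day.

3235 kcal/day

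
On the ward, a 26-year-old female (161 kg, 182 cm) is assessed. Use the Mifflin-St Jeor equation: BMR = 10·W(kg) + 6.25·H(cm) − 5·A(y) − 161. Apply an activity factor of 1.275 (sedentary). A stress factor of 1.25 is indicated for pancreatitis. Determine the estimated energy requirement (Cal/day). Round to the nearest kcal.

3915 Cal/day

Mifflin-St Jeor (female): BMR = 10(161) + 6.25(182) − 5(26) − 161 = 1610 + 1137.5 − 130 − 161 = 2456.5 kcal/day.
TEE = BMR × activity factor = 2456.5 × 1.275 = 3132.0375 kcal/day.
Apply stress factor: 3132.0375 × 1.25 = 3915.0469 kcal/day.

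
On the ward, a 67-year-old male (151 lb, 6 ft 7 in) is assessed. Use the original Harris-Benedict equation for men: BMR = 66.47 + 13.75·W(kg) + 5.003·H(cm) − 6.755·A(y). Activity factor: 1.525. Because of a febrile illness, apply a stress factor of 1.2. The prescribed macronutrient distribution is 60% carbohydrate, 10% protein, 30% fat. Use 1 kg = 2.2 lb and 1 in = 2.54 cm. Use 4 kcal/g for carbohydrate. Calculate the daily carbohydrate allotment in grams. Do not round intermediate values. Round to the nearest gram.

Convert to metric: weight = 151 ÷ 2.2 = 68.6364 kg; height = (6×12 + 7) × 2.54 = 79 × 2.54 = 200.66 cm.
Harris-Benedict: BMR = 66.47 + 13.75(68.6364) + 5.003(200.66) − 6.755(67) = 1561.537 kcal/day.
TEE = 1561.537 × 1.525 = 2381.3439 kcal/day.
With stress factor 1.2: 2381.3439 × 1.2 = 2857.6127 kcal/day.
Carbohydrate energy = 60% × 2857.6127 = 1714.5676 kcal.
Carbohydrate = 1714.5676 ÷ 4 kcal/g = 428.6419 g.

429 g/day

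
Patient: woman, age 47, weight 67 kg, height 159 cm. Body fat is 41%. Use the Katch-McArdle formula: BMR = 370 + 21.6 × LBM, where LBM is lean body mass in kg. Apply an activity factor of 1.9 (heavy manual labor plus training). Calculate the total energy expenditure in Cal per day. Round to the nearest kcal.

LBM = 67 × (1 − 0.41) = 39.53 kg. Katch-McArdle: BMR = 370 + 21.6 × 39.53 = 1223.848 kcal/day.
TEE = BMR × activity factor = 1223.848 × 1.9 = 2325.3112 kcal/day.

2325 Cal per day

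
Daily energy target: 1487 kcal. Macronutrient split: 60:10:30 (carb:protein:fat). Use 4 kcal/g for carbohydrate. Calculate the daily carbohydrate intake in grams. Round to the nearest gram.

223 g/day

Carbohydrate energy = 60% × 1487 = 892.2 kcal.
At 4 kcal/g: 892.2 ÷ 4 = 223.05 g.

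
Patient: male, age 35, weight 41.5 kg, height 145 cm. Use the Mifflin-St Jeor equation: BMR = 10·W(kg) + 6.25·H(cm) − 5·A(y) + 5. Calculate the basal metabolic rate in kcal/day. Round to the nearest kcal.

1151 kcal/day

Mifflin-St Jeor (male): BMR = 10(41.5) + 6.25(145) − 5(35) + 5 = 415 + 906.25 − 175 + 5 = 1151.25 kcal/day.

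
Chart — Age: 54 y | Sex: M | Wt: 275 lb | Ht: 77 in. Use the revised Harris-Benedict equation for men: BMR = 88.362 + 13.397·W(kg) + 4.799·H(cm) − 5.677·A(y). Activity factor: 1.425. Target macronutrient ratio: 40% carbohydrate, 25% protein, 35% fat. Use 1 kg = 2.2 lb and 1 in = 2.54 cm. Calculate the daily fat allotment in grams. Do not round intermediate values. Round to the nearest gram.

Convert to metric: weight = 275 ÷ 2.2 = 125 kg; height = 77 × 2.54 = 195.58 cm.
Harris-Benedict: BMR = 88.362 + 13.397(125) + 4.799(195.58) − 5.677(54) = 2395.0174 kcal/day.
TEE = 2395.0174 × 1.425 = 3412.8998 kcal/day.
Fat energy = 35% × 3412.8998 = 1194.5149 kcal.
Fat = 1194.5149 ÷ 9 kcal/g = 132.7239 g.

133 g/day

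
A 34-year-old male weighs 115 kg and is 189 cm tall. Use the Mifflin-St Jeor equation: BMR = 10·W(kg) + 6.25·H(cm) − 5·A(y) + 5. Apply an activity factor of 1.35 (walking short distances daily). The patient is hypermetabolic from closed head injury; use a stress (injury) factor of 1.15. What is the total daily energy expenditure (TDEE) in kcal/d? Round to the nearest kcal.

3363 kcal/d

Mifflin-St Jeor (male): BMR = 10(115) + 6.25(189) − 5(34) + 5 = 1150 + 1181.25 − 170 + 5 = 2166.25 kcal/day.
TEE = BMR × activity factor = 2166.25 × 1.35 = 2924.4375 kcal/day.
Apply stress factor: 2924.4375 × 1.15 = 3363.1031 kcal/day.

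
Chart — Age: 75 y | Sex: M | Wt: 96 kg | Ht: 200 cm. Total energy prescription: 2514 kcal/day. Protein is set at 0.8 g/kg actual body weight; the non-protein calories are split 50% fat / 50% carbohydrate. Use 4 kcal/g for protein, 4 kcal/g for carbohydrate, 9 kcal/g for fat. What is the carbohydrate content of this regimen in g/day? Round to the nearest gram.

Protein = 0.8 × 96 = 76.8 g → 76.8 × 4 = 307.2 kcal.
Non-protein calories = 2514 − 307.2 = 2206.8 kcal.
Fat: 50% × 2206.8 = 1103.4 kcal; carbohydrate: 1103.4 kcal.
Carbohydrate: 1103.4 kcal ÷ 4 kcal/g = 275.85 g.

276 g/day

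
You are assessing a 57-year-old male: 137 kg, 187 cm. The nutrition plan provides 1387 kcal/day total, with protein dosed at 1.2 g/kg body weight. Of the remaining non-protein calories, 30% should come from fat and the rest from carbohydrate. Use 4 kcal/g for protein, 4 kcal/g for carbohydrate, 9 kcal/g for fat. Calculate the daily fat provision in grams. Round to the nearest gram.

24 g/day

Protein = 1.2 × 137 = 164.4 g → 164.4 × 4 = 657.6 kcal.
Non-protein calories = 1387 − 657.6 = 729.4 kcal.
Fat: 30% × 729.4 = 218.82 kcal; carbohydrate: 510.58 kcal.
Fat: 218.82 kcal ÷ 9 kcal/g = 24.3133 g.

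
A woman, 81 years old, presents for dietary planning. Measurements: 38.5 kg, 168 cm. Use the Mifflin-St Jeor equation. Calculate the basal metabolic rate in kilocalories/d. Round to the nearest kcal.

Mifflin-St Jeor (female): BMR = 10(38.5) + 6.25(168) − 5(81) − 161 = 385 + 1050 − 405 − 161 = 869 kcal/day.

869 kilocalories/d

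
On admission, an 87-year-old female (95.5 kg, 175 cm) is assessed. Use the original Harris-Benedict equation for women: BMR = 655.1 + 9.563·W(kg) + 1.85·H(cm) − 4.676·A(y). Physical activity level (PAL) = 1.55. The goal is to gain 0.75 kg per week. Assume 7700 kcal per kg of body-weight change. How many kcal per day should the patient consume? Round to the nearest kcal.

Harris-Benedict: BMR = 655.1 + 9.563(95.5) + 1.85(175) − 4.676(87) = 1485.3045 kcal/day.
TEE = 1485.3045 × 1.55 = 2302.222 kcal/day.
Required daily surplus = 0.75 × 7700 ÷ 7 = 825 kcal/day.
Target intake = 2302.222 + 825 = 3127.222 kcal/day.

3127 kcal per day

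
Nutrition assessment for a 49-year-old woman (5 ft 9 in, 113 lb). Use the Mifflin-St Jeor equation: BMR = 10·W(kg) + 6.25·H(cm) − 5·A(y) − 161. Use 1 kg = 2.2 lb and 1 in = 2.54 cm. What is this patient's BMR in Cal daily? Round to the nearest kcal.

1203 Cal daily

Convert to metric: weight = 113 ÷ 2.2 = 51.3636 kg; height = (5×12 + 9) × 2.54 = 69 × 2.54 = 175.26 cm.
Mifflin-St Jeor (female): BMR = 10(51.3636) + 6.25(175.26) − 5(49) − 161 = 513.6364 + 1095.375 − 245 − 161 = 1203.0114 kcal/day.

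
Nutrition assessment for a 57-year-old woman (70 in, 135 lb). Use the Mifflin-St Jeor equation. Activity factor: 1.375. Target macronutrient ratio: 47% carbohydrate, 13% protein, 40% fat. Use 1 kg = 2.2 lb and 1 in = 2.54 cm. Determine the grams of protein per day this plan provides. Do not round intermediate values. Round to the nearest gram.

57 g/day

Convert to metric: weight = 135 ÷ 2.2 = 61.3636 kg; height = 70 × 2.54 = 177.8 cm.
Mifflin-St Jeor (female): BMR = 10(61.3636) + 6.25(177.8) − 5(57) − 161 = 613.6364 + 1111.25 − 285 − 161 = 1278.8864 kcal/day.
TEE = 1278.8864 × 1.375 = 1758.4688 kcal/day.
Protein energy = 13% × 1758.4688 = 228.6009 kcal.
Protein = 228.6009 ÷ 4 kcal/g = 57.1502 g.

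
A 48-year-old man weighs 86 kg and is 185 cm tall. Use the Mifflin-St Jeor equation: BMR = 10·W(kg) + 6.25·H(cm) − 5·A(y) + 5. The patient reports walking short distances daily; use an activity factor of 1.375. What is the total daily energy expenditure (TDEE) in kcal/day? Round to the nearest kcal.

Mifflin-St Jeor (male): BMR = 10(86) + 6.25(185) − 5(48) + 5 = 860 + 1156.25 − 240 + 5 = 1781.25 kcal/day.
TEE = BMR × activity factor = 1781.25 × 1.375 = 2449.2188 kcal/day.

2449 kcal/day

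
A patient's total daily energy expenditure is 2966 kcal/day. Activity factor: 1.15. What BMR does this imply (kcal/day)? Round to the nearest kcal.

BMR = TEE ÷ activity factor = 2966 ÷ 1.15 = 2579.1304 kcal/day.

2579 kcal/day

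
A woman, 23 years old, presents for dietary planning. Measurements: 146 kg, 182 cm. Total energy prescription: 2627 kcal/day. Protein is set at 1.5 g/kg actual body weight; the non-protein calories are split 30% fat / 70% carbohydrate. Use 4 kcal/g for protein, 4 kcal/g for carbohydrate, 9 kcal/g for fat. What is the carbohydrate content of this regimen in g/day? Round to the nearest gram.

306 g/day

Protein = 1.5 × 146 = 219 g → 219 × 4 = 876 kcal.
Non-protein calories = 2627 − 876 = 1751 kcal.
Fat: 30% × 1751 = 525.3 kcal; carbohydrate: 1225.7 kcal.
Carbohydrate: 1225.7 kcal ÷ 4 kcal/g = 306.425 g.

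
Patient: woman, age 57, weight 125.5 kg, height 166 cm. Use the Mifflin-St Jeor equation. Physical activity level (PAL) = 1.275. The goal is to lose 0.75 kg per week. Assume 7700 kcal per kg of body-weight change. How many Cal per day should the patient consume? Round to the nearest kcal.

Mifflin-St Jeor (female): BMR = 10(125.5) + 6.25(166) − 5(57) − 161 = 1255 + 1037.5 − 285 − 161 = 1846.5 kcal/day.
TEE = 1846.5 × 1.275 = 2354.2875 kcal/day.
Required daily deficit = 0.75 × 7700 ÷ 7 = 825 kcal/day.
Target intake = 2354.2875 − 825 = 1529.2875 kcal/day.

1529 Cal per day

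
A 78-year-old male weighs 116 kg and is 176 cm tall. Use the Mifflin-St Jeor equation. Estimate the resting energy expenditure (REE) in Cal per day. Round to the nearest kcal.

Mifflin-St Jeor (male): BMR = 10(116) + 6.25(176) − 5(78) + 5 = 1160 + 1100 − 390 + 5 = 1875 kcal/day.

1875 Cal per day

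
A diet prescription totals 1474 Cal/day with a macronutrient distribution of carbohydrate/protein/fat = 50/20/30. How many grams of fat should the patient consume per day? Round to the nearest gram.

49 g/day

Fat energy = 30% × 1474 = 442.2 kcal.
At 9 kcal/g: 442.2 ÷ 9 = 49.1333 g.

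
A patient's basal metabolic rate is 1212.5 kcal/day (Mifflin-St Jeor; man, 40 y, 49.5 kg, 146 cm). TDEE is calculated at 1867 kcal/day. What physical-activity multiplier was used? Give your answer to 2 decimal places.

Activity factor = TEE ÷ BMR = 1867 ÷ 1212.5 = 1.54.

1.54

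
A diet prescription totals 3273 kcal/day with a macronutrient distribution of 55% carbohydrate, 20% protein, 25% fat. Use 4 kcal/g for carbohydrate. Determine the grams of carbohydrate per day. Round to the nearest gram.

Carbohydrate energy = 55% × 3273 = 1800.15 kcal.
At 4 kcal/g: 1800.15 ÷ 4 = 450.0375 g.

450 g/day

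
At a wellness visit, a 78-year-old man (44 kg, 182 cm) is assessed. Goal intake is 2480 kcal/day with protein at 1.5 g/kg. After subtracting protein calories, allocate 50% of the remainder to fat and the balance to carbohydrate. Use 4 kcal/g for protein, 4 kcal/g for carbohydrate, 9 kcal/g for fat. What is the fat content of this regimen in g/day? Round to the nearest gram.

123 g/day

Protein = 1.5 × 44 = 66 g → 66 × 4 = 264 kcal.
Non-protein calories = 2480 − 264 = 2216 kcal.
Fat: 50% × 2216 = 1108 kcal; carbohydrate: 1108 kcal.
Fat: 1108 kcal ÷ 9 kcal/g = 123.1111 g.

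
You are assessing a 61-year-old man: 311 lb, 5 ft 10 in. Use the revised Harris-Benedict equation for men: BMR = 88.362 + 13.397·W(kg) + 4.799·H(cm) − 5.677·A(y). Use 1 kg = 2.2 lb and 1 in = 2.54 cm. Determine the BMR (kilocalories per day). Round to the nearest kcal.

Convert to metric: weight = 311 ÷ 2.2 = 141.3636 kg; height = (5×12 + 10) × 2.54 = 70 × 2.54 = 177.8 cm.
Harris-Benedict: BMR = 88.362 + 13.397(141.3636) + 4.799(177.8) − 5.677(61) = 2489.1758 kcal/day.

2489 kilocalories per day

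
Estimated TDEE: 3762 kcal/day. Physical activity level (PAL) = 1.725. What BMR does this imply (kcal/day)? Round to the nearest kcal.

BMR = TEE ÷ activity factor = 3762 ÷ 1.725 = 2180.8696 kcal/day.

2181 kcal/day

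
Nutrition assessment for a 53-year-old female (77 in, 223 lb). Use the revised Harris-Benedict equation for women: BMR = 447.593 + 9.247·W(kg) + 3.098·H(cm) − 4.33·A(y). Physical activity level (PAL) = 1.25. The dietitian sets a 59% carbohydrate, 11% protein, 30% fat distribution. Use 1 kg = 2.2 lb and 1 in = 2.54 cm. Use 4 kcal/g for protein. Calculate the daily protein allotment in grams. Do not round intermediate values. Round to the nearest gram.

Convert to metric: weight = 223 ÷ 2.2 = 101.3636 kg; height = 77 × 2.54 = 195.58 cm.
Harris-Benedict: BMR = 447.593 + 9.247(101.3636) + 3.098(195.58) − 4.33(53) = 1761.3194 kcal/day.
TEE = 1761.3194 × 1.25 = 2201.6492 kcal/day.
Protein energy = 11% × 2201.6492 = 242.1814 kcal.
Protein = 242.1814 ÷ 4 kcal/g = 60.5454 g.

61 g/day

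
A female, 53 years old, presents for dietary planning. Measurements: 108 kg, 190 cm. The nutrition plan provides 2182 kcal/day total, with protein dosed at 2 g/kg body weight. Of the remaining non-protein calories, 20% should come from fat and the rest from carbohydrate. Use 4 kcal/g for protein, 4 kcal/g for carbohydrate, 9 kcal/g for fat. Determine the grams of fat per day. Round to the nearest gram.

Protein = 2 × 108 = 216 g → 216 × 4 = 864 kcal.
Non-protein calories = 2182 − 864 = 1318 kcal.
Fat: 20% × 1318 = 263.6 kcal; carbohydrate: 1054.4 kcal.
Fat: 263.6 kcal ÷ 9 kcal/g = 29.2889 g.

29 g/day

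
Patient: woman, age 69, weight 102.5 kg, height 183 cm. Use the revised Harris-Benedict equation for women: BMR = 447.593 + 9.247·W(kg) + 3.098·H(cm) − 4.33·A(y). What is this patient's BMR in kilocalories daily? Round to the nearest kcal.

1664 kilocalories daily

Harris-Benedict: BMR = 447.593 + 9.247(102.5) + 3.098(183) − 4.33(69) = 1663.5745 kcal/day.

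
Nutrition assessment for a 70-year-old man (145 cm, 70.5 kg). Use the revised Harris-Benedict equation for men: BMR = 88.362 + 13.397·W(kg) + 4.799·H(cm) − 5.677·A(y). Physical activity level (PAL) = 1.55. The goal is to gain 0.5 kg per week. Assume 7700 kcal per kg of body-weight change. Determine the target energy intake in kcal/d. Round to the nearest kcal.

Harris-Benedict: BMR = 88.362 + 13.397(70.5) + 4.799(145) − 5.677(70) = 1331.3155 kcal/day.
TEE = 1331.3155 × 1.55 = 2063.539 kcal/day.
Required daily surplus = 0.5 × 7700 ÷ 7 = 550 kcal/day.
Target intake = 2063.539 + 550 = 2613.539 kcal/day.

2614 kcal/d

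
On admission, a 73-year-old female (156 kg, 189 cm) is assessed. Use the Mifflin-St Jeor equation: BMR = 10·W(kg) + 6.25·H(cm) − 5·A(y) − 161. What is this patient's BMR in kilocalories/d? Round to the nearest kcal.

2215 kilocalories/d

Mifflin-St Jeor (female): BMR = 10(156) + 6.25(189) − 5(73) − 161 = 1560 + 1181.25 − 365 − 161 = 2215.25 kcal/day.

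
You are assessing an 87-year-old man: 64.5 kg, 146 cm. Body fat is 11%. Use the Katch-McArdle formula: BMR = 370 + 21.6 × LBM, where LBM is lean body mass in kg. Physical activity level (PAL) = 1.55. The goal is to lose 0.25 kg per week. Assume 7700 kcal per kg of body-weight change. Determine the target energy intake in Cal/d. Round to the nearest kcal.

2220 Cal/d

LBM = 64.5 × (1 − 0.11) = 57.405 kg. Katch-McArdle: BMR = 370 + 21.6 × 57.405 = 1609.948 kcal/day.
TEE = 1609.948 × 1.55 = 2495.4194 kcal/day.
Required daily deficit = 0.25 × 7700 ÷ 7 = 275 kcal/day.
Target intake = 2495.4194 − 275 = 2220.4194 kcal/day.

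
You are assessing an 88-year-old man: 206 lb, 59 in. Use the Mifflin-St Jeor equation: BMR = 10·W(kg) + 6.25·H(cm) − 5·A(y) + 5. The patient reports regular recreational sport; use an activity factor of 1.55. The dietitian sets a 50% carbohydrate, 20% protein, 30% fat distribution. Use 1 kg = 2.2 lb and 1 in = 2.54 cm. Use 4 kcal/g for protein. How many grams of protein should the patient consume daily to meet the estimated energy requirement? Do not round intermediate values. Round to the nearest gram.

Convert to metric: weight = 206 ÷ 2.2 = 93.6364 kg; height = 59 × 2.54 = 149.86 cm.
Mifflin-St Jeor (male): BMR = 10(93.6364) + 6.25(149.86) − 5(88) + 5 = 936.3636 + 936.625 − 440 + 5 = 1437.9886 kcal/day.
TEE = 1437.9886 × 1.55 = 2228.8824 kcal/day.
Protein energy = 20% × 2228.8824 = 445.7765 kcal.
Protein = 445.7765 ÷ 4 kcal/g = 111.4441 g.

111 g/day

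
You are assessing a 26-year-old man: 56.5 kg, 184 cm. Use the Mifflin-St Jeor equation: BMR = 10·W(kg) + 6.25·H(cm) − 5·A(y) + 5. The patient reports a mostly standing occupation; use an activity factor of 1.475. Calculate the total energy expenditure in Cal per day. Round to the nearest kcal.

Mifflin-St Jeor (male): BMR = 10(56.5) + 6.25(184) − 5(26) + 5 = 565 + 1150 − 130 + 5 = 1590 kcal/day.
TEE = BMR × activity factor = 1590 × 1.475 = 2345.25 kcal/day.

2345 Cal per day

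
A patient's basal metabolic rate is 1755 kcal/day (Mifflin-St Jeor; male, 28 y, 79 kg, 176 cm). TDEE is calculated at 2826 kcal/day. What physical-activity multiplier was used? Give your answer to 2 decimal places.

1.61

Activity factor = TEE ÷ BMR = 2826 ÷ 1755 = 1.61.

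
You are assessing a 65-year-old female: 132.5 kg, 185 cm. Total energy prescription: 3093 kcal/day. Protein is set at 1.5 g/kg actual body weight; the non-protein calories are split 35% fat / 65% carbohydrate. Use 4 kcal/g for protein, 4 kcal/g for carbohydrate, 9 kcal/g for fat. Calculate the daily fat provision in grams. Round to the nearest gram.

Protein = 1.5 × 132.5 = 198.75 g → 198.75 × 4 = 795 kcal.
Non-protein calories = 3093 − 795 = 2298 kcal.
Fat: 35% × 2298 = 804.3 kcal; carbohydrate: 1493.7 kcal.
Fat: 804.3 kcal ÷ 9 kcal/g = 89.3667 g.

89 g/day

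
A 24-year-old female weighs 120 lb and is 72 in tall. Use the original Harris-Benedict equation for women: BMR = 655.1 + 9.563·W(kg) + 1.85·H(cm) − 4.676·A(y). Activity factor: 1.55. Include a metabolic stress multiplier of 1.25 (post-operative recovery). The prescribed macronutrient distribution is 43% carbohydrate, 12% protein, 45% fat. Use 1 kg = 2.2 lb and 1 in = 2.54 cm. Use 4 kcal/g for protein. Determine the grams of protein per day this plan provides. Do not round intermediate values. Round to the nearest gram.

Convert to metric: weight = 120 ÷ 2.2 = 54.5455 kg; height = 72 × 2.54 = 182.88 cm.
Harris-Benedict: BMR = 655.1 + 9.563(54.5455) + 1.85(182.88) − 4.676(24) = 1402.8222 kcal/day.
TEE = 1402.8222 × 1.55 = 2174.3744 kcal/day.
With stress factor 1.25: 2174.3744 × 1.25 = 2717.968 kcal/day.
Protein energy = 12% × 2717.968 = 326.1562 kcal.
Protein = 326.1562 ÷ 4 kcal/g = 81.539 g.

82 g/day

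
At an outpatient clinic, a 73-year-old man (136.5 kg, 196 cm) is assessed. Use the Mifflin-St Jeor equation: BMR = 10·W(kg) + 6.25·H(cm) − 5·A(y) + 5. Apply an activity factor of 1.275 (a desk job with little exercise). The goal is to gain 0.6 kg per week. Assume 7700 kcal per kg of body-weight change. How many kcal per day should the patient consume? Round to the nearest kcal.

Mifflin-St Jeor (male): BMR = 10(136.5) + 6.25(196) − 5(73) + 5 = 1365 + 1225 − 365 + 5 = 2230 kcal/day.
TEE = 2230 × 1.275 = 2843.25 kcal/day.
Required daily surplus = 0.6 × 7700 ÷ 7 = 660 kcal/day.
Target intake = 2843.25 + 660 = 3503.25 kcal/day.

3503 kcal per day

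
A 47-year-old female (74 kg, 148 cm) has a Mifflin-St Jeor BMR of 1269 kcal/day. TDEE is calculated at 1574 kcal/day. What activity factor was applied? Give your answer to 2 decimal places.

Activity factor = TEE ÷ BMR = 1574 ÷ 1269 = 1.24.

1.24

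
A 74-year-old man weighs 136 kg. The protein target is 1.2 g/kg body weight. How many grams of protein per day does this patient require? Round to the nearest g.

Protein = 1.2 g/kg × 136 kg = 163.2 g/day.

163 g/day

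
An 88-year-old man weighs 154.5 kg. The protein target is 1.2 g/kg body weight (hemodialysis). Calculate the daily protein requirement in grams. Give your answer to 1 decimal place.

Protein = 1.2 g/kg × 154.5 kg = 185.4 g/day.

185.4 g/day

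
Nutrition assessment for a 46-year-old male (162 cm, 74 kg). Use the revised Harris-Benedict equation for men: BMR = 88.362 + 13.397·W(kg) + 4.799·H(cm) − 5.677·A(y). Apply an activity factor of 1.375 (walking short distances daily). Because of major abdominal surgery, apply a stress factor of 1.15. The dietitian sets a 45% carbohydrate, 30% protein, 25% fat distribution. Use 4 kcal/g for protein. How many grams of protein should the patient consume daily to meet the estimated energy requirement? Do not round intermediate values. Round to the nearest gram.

189 g/day

Harris-Benedict: BMR = 88.362 + 13.397(74) + 4.799(162) − 5.677(46) = 1596.036 kcal/day.
TEE = 1596.036 × 1.375 = 2194.5495 kcal/day.
With stress factor 1.15: 2194.5495 × 1.15 = 2523.7319 kcal/day.
Protein energy = 30% × 2523.7319 = 757.1196 kcal.
Protein = 757.1196 ÷ 4 kcal/g = 189.2799 g.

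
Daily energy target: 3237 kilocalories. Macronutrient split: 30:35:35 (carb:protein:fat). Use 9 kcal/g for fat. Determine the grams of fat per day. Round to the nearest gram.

Fat energy = 35% × 3237 = 1132.95 kcal.
At 9 kcal/g: 1132.95 ÷ 9 = 125.8833 g.

126 g/day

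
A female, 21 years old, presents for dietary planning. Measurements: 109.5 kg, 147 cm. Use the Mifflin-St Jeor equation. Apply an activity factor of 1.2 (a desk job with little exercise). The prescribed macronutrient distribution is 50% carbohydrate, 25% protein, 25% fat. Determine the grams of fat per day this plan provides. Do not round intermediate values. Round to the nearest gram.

Mifflin-St Jeor (female): BMR = 10(109.5) + 6.25(147) − 5(21) − 161 = 1095 + 918.75 − 105 − 161 = 1747.75 kcal/day.
TEE = 1747.75 × 1.2 = 2097.3 kcal/day.
Fat energy = 25% × 2097.3 = 524.325 kcal.
Fat = 524.325 ÷ 9 kcal/g = 58.2583 g.

58 g/day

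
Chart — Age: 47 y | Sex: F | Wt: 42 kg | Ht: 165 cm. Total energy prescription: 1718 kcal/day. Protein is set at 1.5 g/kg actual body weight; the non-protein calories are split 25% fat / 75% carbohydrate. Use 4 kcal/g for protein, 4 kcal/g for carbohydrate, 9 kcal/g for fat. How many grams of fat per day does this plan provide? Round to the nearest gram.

Protein = 1.5 × 42 = 63 g → 63 × 4 = 252 kcal.
Non-protein calories = 1718 − 252 = 1466 kcal.
Fat: 25% × 1466 = 366.5 kcal; carbohydrate: 1099.5 kcal.
Fat: 366.5 kcal ÷ 9 kcal/g = 40.7222 g.

41 g/day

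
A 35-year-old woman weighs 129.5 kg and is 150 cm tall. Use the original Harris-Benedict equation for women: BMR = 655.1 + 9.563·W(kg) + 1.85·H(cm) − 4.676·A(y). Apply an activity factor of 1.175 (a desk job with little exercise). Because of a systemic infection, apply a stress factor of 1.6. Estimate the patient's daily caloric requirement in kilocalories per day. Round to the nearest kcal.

Harris-Benedict: BMR = 655.1 + 9.563(129.5) + 1.85(150) − 4.676(35) = 2007.3485 kcal/day.
TEE = BMR × activity factor = 2007.3485 × 1.175 = 2358.6345 kcal/day.
Apply stress factor: 2358.6345 × 1.6 = 3773.8152 kcal/day.

3774 kilocalories per day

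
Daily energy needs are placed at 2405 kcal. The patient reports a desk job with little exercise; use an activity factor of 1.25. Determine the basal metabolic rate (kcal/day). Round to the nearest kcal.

1924 kcal/day

BMR = TEE ÷ activity factor = 2405 ÷ 1.25 = 1924 kcal/day.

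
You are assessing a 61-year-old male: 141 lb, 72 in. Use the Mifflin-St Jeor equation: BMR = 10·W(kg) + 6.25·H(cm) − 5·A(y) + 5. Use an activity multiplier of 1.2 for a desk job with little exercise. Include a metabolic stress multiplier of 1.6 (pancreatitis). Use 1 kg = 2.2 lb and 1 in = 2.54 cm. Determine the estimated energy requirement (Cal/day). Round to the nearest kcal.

Convert to metric: weight = 141 ÷ 2.2 = 64.0909 kg; height = 72 × 2.54 = 182.88 cm.
Mifflin-St Jeor (male): BMR = 10(64.0909) + 6.25(182.88) − 5(61) + 5 = 640.9091 + 1143 − 305 + 5 = 1483.9091 kcal/day.
TEE = BMR × activity factor = 1483.9091 × 1.2 = 1780.6909 kcal/day.
Apply stress factor: 1780.6909 × 1.6 = 2849.1055 kcal/day.

2849 Cal/day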